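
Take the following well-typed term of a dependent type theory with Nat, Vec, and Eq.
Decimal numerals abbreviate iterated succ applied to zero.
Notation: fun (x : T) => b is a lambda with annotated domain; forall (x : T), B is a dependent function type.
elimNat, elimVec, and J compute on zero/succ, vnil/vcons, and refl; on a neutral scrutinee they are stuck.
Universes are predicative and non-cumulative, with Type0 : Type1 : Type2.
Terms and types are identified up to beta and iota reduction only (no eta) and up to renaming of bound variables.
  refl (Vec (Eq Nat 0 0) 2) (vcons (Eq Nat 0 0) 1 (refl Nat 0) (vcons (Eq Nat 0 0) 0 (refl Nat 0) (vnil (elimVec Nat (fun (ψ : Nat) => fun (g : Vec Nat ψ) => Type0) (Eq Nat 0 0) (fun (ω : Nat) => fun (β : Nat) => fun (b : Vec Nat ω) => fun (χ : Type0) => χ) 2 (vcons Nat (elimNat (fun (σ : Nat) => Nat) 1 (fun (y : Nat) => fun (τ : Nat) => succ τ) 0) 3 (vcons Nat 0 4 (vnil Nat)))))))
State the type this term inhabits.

type:
  Eq (Vec (Eq Nat 0 0) 2) (vcons (Eq Nat 0 0) 1 (refl Nat 0) (vcons (Eq Nat 0 0) 0 (refl Nat 0) (vnil (Eq Nat 0 0)))) (vcons (Eq Nat 0 0) 1 (refl Nat 0) (vcons (Eq Nat 0 0) 0 (refl Nat 0) (vnil (Eq Nat 0 0))))


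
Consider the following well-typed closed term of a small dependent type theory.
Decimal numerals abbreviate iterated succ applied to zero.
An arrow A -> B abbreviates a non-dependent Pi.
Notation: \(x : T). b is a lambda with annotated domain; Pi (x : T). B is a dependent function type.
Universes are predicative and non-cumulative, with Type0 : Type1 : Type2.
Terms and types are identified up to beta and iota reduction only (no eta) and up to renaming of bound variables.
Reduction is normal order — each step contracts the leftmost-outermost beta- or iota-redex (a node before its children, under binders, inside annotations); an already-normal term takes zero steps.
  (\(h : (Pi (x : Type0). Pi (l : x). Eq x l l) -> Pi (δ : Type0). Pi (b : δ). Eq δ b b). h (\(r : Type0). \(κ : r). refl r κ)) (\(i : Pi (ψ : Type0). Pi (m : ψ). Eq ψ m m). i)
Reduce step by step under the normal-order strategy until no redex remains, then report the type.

normal-order reduction sequence:
  (\(h : (Pi (x : Type0). Pi (l : x). Eq x l l) -> Pi (δ : Type0). Pi (b : δ). Eq δ b b). h (\(r : Type0). \(κ : r). refl r κ)) (\(i : Pi (ψ : Type0). Pi (m : ψ). Eq ψ m m). i)
  ~> (\(h : Pi (x : Type0). Pi (l : x). Eq x l l). h) (\(δ : Type0). \(b : δ). refl δ b)
  ~> \(h : Type0). \(x : h). refl h x
inferred type:
  Pi (h : Type0). Pi (x : h). Eq h x x


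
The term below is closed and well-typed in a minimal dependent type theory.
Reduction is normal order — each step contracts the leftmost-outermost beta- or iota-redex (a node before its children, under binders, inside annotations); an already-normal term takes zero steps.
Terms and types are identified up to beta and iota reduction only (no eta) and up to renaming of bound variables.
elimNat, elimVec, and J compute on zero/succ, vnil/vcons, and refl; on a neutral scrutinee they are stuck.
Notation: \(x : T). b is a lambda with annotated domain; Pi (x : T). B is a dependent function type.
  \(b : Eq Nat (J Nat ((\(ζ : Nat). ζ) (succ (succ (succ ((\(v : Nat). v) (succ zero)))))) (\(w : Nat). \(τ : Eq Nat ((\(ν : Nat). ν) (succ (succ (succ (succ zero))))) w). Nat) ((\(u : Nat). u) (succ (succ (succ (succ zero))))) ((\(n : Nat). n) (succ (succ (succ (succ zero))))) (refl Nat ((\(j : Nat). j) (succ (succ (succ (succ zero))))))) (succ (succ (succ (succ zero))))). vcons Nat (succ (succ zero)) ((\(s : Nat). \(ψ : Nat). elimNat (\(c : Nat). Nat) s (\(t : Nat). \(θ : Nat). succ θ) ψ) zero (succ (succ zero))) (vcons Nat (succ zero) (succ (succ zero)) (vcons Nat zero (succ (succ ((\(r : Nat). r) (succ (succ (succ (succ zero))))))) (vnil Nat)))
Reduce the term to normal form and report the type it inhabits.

normal form:
  \(b : Eq Nat (succ (succ (succ (succ zero)))) (succ (succ (succ (succ zero))))). vcons Nat (succ (succ zero)) (succ (succ zero)) (vcons Nat (succ zero) (succ (succ zero)) (vcons Nat zero (succ (succ (succ (succ (succ (succ zero)))))) (vnil Nat)))
inferred type:
  Pi (b : Eq Nat (succ (succ (succ (succ zero)))) (succ (succ (succ (succ zero))))). Vec Nat (succ (succ (succ zero)))
observation: the term reaches its normal form after 12 normal-order steps.


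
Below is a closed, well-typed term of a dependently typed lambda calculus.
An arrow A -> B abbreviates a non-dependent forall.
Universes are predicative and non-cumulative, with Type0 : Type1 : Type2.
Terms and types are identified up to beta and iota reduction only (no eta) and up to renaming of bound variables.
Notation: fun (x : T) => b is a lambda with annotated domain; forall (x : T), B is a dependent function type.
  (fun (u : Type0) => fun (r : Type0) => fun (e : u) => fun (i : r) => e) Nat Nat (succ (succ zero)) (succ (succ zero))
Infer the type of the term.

the term's type:
  Nat


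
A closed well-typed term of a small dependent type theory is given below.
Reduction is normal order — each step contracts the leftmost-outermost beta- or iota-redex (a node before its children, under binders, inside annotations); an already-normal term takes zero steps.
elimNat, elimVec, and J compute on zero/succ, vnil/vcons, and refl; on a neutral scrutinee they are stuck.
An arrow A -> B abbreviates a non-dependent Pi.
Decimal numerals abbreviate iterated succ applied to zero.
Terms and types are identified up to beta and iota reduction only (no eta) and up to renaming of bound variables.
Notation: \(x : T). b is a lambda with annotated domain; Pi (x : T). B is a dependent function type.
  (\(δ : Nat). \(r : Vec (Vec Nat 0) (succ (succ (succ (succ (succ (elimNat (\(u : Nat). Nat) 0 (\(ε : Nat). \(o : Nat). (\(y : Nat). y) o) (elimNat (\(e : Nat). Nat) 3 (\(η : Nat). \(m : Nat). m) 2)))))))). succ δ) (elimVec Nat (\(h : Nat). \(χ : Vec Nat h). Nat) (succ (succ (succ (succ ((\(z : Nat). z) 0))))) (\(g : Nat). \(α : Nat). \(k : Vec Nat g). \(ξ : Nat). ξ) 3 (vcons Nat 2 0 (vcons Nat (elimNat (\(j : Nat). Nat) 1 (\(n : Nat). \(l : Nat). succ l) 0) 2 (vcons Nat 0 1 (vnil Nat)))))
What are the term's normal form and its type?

reduced normal form:
  \(δ : Vec (Vec Nat 0) 5). 5
the term's type:
  Vec (Vec Nat 0) 5 -> Nat


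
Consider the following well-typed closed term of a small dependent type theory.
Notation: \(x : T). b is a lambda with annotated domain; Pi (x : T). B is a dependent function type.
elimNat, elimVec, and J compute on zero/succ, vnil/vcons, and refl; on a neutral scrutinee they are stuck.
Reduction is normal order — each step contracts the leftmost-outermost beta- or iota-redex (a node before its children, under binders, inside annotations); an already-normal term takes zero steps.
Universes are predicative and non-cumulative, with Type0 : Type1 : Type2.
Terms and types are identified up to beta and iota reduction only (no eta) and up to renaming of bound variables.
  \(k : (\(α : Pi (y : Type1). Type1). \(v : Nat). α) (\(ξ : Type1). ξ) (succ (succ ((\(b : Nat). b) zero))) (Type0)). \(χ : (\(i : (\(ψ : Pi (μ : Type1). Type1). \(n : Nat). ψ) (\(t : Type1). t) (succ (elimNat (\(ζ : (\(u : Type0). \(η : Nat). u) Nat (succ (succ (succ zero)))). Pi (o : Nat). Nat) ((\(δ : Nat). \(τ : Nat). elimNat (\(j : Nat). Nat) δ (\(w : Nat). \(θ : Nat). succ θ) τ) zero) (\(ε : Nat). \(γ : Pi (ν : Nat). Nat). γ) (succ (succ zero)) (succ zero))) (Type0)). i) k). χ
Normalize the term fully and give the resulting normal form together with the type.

resulting normal form:
  \(k : Type0). \(α : k). α
inferred type:
  Pi (k : Type0). Pi (α : k). k


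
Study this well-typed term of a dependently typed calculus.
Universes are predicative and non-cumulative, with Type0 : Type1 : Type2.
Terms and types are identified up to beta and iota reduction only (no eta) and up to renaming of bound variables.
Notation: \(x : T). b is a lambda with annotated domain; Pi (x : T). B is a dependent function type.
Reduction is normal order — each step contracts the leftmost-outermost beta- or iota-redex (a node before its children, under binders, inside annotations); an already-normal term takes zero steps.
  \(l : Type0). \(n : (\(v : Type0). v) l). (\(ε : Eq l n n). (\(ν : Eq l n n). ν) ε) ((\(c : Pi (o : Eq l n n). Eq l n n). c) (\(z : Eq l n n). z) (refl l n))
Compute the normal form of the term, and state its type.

resulting normal form:
  \(l : Type0). \(n : l). refl l n
the term's type:
  Pi (l : Type0). Pi (n : l). Eq l n n
observation: the term reaches its normal form after 5 normal-order steps.


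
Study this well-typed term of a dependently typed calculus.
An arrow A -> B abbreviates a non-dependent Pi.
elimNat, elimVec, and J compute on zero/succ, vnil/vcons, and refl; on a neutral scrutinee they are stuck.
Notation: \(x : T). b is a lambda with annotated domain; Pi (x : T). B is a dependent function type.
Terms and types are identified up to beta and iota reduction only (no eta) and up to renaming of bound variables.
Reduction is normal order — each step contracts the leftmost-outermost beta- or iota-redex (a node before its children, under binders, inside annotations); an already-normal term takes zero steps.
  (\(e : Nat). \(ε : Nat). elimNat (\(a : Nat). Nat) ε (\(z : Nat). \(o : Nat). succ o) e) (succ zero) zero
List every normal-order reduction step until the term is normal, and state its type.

normal-order reduction sequence:
  (\(e : Nat). \(ε : Nat). elimNat (\(a : Nat). Nat) ε (\(z : Nat). \(o : Nat). succ o) e) (succ zero) zero
  ~> (\(e : Nat). elimNat (\(ε : Nat). Nat) e (\(a : Nat). \(z : Nat). succ z) (succ zero)) zero
  ~> elimNat (\(e : Nat). Nat) zero (\(ε : Nat). \(a : Nat). succ a) (succ zero)
  ~> (\(e : Nat). \(ε : Nat). succ ε) zero (elimNat (\(a : Nat). Nat) zero (\(z : Nat). \(o : Nat). succ o) zero)
  ~> (\(e : Nat). succ e) (elimNat (\(ε : Nat). Nat) zero (\(a : Nat). \(z : Nat). succ z) zero)
  ~> succ (elimNat (\(e : Nat). Nat) zero (\(ε : Nat). \(a : Nat). succ a) zero)
  ~> succ zero
type:
  Nat


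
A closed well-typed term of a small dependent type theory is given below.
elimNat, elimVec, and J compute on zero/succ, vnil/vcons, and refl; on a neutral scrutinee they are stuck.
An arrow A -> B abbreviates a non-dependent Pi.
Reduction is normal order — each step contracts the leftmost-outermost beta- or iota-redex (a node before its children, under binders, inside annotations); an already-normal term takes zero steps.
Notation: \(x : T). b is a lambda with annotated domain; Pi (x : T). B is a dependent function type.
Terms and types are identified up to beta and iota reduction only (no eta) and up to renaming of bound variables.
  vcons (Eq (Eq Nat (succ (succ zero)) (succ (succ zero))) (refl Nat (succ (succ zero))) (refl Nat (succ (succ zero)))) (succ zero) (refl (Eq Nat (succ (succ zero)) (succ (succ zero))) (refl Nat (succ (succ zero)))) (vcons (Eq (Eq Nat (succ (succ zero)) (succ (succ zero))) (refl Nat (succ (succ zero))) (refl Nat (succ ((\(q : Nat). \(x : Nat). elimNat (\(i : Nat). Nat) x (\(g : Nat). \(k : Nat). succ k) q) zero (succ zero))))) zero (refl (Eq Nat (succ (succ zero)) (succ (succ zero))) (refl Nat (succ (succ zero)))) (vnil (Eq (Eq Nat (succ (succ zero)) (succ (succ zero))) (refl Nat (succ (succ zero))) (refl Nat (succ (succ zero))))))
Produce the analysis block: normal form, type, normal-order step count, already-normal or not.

resulting normal form:
  vcons (Eq (Eq Nat (succ (succ zero)) (succ (succ zero))) (refl Nat (succ (succ zero))) (refl Nat (succ (succ zero)))) (succ zero) (refl (Eq Nat (succ (succ zero)) (succ (succ zero))) (refl Nat (succ (succ zero)))) (vcons (Eq (Eq Nat (succ (succ zero)) (succ (succ zero))) (refl Nat (succ (succ zero))) (refl Nat (succ (succ zero)))) zero (refl (Eq Nat (succ (succ zero)) (succ (succ zero))) (refl Nat (succ (succ zero)))) (vnil (Eq (Eq Nat (succ (succ zero)) (succ (succ zero))) (refl Nat (succ (succ zero))) (refl Nat (succ (succ zero))))))
inferred type:
  Vec (Eq (Eq Nat (succ (succ zero)) (succ (succ zero))) (refl Nat (succ (succ zero))) (refl Nat (succ (succ zero)))) (succ (succ zero))
reduction steps (normal order): 3
started in normal form: no
first redex: a beta-redex


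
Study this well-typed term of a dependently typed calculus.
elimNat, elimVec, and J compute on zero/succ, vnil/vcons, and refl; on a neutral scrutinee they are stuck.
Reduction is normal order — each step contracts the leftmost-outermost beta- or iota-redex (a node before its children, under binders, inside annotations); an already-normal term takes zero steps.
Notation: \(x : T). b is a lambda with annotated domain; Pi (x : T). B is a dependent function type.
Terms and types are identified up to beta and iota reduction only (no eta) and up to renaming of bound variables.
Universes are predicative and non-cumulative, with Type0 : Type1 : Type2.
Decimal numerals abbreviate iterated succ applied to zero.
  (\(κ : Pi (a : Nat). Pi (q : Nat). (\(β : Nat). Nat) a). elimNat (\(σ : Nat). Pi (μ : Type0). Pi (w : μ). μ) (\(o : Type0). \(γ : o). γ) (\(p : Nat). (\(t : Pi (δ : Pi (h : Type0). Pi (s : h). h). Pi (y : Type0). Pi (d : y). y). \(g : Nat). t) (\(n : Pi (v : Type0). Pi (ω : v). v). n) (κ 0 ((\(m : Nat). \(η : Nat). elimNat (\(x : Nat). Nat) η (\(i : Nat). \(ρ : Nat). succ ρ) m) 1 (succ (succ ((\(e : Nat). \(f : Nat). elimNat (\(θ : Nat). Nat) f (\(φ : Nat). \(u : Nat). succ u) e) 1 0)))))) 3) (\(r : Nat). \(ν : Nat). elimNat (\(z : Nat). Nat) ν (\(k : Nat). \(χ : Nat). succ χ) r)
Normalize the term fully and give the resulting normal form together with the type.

resulting normal form:
  \(κ : Type0). \(a : κ). a
type:
  Pi (κ : Type0). Pi (a : κ). κ
observation: 17 normal-order steps separate the term from its normal form.


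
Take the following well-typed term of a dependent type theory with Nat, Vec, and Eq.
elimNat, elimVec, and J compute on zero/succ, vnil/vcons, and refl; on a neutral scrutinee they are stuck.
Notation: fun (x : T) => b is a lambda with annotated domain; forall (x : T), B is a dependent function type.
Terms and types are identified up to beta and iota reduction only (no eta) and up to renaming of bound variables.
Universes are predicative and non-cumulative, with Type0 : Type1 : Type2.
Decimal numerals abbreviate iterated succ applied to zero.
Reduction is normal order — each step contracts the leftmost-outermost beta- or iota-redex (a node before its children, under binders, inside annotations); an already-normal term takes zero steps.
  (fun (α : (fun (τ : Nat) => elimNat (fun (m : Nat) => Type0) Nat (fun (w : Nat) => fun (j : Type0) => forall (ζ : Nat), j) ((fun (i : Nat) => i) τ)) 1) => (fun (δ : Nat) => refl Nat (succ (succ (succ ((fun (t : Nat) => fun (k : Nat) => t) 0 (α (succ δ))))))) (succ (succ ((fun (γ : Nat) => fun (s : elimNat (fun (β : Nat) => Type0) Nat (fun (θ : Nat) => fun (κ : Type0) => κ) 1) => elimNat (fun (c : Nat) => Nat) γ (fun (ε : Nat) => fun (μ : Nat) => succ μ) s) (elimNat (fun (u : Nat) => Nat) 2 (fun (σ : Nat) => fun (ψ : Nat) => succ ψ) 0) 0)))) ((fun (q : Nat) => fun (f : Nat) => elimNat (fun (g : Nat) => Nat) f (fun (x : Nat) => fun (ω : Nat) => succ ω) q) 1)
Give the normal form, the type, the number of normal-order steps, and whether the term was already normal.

reduced normal form:
  refl Nat 3
type:
  Eq Nat 3 3
steps to reach normal form (normal order): 4
already normal: no
first redex: a beta-redex


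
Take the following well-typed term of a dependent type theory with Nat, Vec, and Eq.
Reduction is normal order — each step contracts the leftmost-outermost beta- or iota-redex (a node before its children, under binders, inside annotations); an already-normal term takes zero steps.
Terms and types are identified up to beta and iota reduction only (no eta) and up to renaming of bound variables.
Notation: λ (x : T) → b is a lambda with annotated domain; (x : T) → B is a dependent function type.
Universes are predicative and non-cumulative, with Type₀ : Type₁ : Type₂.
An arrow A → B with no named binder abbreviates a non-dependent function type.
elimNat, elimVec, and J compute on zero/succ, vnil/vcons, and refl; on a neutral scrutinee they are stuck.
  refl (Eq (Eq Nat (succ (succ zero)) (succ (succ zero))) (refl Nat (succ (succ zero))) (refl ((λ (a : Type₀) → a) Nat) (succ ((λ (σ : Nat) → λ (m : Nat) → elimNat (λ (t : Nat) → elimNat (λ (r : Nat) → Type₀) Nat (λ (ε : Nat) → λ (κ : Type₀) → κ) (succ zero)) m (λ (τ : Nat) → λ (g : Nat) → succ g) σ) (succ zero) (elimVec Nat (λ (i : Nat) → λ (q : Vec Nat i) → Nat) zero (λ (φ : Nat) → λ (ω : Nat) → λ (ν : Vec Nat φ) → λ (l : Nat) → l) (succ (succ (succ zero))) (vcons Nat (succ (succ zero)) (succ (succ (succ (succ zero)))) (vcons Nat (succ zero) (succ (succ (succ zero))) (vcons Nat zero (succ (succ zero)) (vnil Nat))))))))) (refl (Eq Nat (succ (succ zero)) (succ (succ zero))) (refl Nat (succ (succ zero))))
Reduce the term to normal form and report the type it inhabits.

resulting normal form:
  refl (Eq (Eq Nat (succ (succ zero)) (succ (succ zero))) (refl Nat (succ (succ zero))) (refl Nat (succ (succ zero)))) (refl (Eq Nat (succ (succ zero)) (succ (succ zero))) (refl Nat (succ (succ zero))))
type:
  Eq (Eq (Eq Nat (succ (succ zero)) (succ (succ zero))) (refl Nat (succ (succ zero))) (refl Nat (succ (succ zero)))) (refl (Eq Nat (succ (succ zero)) (succ (succ zero))) (refl Nat (succ (succ zero)))) (refl (Eq Nat (succ (succ zero)) (succ (succ zero))) (refl Nat (succ (succ zero))))


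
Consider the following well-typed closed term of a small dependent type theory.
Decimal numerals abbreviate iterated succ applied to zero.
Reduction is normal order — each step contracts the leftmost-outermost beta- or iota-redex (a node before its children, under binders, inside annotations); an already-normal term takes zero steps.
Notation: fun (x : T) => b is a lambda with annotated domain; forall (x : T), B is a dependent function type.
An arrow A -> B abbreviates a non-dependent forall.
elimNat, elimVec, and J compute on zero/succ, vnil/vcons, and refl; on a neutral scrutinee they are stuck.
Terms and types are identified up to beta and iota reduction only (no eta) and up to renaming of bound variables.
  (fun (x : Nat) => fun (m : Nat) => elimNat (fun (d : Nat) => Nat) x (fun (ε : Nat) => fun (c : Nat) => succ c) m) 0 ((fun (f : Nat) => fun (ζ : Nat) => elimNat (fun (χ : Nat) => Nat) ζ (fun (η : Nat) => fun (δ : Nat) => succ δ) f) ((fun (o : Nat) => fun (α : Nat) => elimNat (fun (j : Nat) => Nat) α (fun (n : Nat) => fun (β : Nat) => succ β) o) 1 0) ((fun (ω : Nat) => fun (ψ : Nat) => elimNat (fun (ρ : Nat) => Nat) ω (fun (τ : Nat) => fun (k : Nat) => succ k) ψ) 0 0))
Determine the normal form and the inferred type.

normal form:
  1
the term's type:
  Nat
observation: 21 normal-order steps separate the term from its normal form.


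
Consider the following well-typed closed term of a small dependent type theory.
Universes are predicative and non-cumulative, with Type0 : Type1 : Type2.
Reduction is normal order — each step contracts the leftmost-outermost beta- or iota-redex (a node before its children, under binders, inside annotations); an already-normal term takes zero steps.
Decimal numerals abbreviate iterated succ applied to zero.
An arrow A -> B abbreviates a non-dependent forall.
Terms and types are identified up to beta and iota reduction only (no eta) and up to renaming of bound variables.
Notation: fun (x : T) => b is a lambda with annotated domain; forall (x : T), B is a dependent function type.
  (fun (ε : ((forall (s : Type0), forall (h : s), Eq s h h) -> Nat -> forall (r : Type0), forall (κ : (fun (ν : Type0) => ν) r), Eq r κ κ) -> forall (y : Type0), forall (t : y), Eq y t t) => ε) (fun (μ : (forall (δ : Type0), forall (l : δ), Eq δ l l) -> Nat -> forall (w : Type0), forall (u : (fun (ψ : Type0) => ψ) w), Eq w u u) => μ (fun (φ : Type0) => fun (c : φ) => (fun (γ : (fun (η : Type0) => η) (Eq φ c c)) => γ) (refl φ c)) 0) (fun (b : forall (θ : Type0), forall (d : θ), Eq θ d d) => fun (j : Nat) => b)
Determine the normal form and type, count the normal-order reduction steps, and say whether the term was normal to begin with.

resulting normal form:
  fun (ε : Type0) => fun (s : ε) => refl ε s
the term's type:
  forall (ε : Type0), forall (s : ε), Eq ε s s
steps to reach normal form (normal order): 5
started in normal form: no
first contracted redex: a beta-redex


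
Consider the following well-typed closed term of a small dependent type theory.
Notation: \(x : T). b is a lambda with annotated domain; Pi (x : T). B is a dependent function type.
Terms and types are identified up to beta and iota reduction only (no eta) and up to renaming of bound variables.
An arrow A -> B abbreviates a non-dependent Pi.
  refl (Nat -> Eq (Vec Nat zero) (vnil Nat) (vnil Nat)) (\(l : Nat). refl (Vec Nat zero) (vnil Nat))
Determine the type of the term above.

inferred type:
  Eq (Nat -> Eq (Vec Nat zero) (vnil Nat) (vnil Nat)) (\(l : Nat). refl (Vec Nat zero) (vnil Nat)) (\(p : Nat). refl (Vec Nat zero) (vnil Nat))


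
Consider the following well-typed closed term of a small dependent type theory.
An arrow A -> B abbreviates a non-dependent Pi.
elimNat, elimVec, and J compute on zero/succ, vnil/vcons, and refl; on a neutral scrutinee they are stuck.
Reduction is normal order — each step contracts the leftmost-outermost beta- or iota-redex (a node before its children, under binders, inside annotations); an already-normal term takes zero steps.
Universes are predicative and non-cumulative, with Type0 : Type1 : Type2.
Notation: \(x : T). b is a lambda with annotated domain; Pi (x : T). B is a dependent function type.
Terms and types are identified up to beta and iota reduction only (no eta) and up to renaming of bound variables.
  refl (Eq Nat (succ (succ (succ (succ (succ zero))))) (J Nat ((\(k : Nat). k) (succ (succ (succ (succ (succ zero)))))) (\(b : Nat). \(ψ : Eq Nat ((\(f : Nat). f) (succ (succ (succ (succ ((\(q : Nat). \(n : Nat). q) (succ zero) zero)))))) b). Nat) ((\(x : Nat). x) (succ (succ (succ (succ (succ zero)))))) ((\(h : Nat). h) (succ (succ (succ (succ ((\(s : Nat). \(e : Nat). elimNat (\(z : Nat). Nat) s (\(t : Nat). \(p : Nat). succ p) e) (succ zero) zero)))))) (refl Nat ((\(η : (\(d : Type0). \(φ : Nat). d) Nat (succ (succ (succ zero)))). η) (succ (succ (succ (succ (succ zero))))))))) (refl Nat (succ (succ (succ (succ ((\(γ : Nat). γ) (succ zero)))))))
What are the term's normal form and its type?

resulting normal form:
  refl (Eq Nat (succ (succ (succ (succ (succ zero))))) (succ (succ (succ (succ (succ zero)))))) (refl Nat (succ (succ (succ (succ (succ zero))))))
inferred type:
  Eq (Eq Nat (succ (succ (succ (succ (succ zero))))) (succ (succ (succ (succ (succ zero)))))) (refl Nat (succ (succ (succ (succ (succ zero)))))) (refl Nat (succ (succ (succ (succ (succ zero))))))


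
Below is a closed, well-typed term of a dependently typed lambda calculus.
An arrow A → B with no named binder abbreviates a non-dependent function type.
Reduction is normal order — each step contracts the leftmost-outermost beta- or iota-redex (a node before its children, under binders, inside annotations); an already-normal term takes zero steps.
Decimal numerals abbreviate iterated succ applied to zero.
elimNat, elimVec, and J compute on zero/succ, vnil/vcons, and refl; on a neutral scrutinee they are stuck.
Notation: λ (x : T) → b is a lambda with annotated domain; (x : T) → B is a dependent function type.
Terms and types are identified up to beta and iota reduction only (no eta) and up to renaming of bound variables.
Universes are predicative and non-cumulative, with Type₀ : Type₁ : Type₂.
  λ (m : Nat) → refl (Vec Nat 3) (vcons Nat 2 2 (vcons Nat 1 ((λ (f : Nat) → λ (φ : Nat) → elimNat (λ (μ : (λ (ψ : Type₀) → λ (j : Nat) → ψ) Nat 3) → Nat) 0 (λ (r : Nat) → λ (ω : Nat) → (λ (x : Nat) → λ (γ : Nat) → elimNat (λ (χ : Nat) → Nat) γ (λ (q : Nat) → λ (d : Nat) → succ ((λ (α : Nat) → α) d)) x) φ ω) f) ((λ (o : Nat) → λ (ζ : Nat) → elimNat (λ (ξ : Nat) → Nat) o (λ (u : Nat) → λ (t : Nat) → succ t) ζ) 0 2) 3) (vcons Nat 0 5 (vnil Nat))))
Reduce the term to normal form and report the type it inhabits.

resulting normal form:
  λ (m : Nat) → refl (Vec Nat 3) (vcons Nat 2 2 (vcons Nat 1 6 (vcons Nat 0 5 (vnil Nat))))
the term's type:
  Nat → Eq (Vec Nat 3) (vcons Nat 2 2 (vcons Nat 1 6 (vcons Nat 0 5 (vnil Nat)))) (vcons Nat 2 2 (vcons Nat 1 6 (vcons Nat 0 5 (vnil Nat))))
observation: the first redex contracted is a beta-redex; the normal form is reached in 35 normal-order steps.


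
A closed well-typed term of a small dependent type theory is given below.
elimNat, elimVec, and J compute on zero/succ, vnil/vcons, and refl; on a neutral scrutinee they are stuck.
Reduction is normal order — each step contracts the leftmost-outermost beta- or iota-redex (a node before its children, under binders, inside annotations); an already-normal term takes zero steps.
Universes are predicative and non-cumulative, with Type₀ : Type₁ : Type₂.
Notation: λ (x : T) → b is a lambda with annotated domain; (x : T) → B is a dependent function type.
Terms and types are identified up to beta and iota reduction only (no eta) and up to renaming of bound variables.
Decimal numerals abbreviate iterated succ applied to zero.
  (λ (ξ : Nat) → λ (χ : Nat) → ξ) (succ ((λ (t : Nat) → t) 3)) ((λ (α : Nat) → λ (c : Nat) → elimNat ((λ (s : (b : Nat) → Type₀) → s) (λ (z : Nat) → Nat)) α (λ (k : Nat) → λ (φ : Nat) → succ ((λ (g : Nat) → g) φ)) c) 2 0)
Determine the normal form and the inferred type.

resulting normal form:
  4
the term's type:
  Nat
observation: the term reaches its normal form after 3 normal-order steps.


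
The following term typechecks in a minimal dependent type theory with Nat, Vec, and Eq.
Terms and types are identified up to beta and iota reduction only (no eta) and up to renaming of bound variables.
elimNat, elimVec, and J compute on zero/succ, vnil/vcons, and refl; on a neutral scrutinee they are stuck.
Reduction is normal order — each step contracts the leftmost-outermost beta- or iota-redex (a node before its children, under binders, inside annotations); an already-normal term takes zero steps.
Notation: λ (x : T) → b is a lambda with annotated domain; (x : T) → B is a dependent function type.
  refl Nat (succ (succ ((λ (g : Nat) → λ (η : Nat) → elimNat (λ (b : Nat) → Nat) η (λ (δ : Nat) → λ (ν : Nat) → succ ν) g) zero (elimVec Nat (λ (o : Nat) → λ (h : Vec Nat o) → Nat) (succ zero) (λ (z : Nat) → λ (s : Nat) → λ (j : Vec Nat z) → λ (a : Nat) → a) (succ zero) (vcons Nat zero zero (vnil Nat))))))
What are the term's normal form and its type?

normal form:
  refl Nat (succ (succ (succ zero)))
type:
  Eq Nat (succ (succ (succ zero))) (succ (succ (succ zero)))


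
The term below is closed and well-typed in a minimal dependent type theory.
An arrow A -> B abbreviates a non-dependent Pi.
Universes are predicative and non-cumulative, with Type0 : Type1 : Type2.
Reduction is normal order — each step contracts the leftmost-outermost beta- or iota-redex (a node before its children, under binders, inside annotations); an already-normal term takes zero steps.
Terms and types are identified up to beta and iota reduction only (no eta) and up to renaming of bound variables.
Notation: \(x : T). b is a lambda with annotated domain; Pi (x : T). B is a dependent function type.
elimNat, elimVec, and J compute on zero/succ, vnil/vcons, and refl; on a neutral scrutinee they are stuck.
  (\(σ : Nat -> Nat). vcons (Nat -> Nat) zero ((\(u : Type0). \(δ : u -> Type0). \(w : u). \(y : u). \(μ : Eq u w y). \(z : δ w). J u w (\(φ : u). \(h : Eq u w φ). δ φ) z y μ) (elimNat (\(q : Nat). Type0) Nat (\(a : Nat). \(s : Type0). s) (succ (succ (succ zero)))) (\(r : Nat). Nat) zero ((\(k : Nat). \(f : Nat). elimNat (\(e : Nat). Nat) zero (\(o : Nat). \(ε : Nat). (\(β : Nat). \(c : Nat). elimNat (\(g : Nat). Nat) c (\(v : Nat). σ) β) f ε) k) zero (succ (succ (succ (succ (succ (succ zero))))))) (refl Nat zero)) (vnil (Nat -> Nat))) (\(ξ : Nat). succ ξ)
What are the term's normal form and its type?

resulting normal form:
  vcons (Nat -> Nat) zero (\(σ : Nat). σ) (vnil (Nat -> Nat))
type:
  Vec (Nat -> Nat) (succ zero)


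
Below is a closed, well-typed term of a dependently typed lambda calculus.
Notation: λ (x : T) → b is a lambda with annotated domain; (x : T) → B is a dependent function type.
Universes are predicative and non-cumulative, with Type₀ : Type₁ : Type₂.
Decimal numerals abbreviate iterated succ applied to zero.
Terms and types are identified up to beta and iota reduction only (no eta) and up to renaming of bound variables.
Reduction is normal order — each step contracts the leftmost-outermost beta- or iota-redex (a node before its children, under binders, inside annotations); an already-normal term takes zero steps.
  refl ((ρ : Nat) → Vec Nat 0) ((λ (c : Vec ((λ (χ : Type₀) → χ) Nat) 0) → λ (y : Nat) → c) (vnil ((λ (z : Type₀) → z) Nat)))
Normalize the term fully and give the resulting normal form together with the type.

normal form:
  refl ((ρ : Nat) → Vec Nat 0) (λ (c : Nat) → vnil Nat)
the term's type:
  Eq ((ρ : Nat) → Vec Nat 0) (λ (c : Nat) → vnil Nat) (λ (χ : Nat) → vnil Nat)
observation: the term reaches its normal form after 2 normal-order steps.


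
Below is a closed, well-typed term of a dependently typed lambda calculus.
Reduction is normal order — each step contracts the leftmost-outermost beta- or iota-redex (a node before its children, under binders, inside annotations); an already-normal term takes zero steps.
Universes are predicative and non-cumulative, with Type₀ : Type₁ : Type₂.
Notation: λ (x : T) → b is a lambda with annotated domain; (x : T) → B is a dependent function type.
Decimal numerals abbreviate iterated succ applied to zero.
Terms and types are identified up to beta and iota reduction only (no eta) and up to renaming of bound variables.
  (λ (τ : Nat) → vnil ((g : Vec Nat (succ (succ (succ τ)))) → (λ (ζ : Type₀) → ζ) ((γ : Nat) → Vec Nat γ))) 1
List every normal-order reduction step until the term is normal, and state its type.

reduction (normal order):
  (λ (τ : Nat) → vnil ((g : Vec Nat (succ (succ (succ τ)))) → (λ (ζ : Type₀) → ζ) ((γ : Nat) → Vec Nat γ))) 1
  ~> vnil ((τ : Vec Nat 4) → (λ (g : Type₀) → g) ((ζ : Nat) → Vec Nat ζ))
  ~> vnil ((τ : Vec Nat 4) → (g : Nat) → Vec Nat g)
type:
  Vec ((τ : Vec Nat 4) → (g : Nat) → Vec Nat g) 0


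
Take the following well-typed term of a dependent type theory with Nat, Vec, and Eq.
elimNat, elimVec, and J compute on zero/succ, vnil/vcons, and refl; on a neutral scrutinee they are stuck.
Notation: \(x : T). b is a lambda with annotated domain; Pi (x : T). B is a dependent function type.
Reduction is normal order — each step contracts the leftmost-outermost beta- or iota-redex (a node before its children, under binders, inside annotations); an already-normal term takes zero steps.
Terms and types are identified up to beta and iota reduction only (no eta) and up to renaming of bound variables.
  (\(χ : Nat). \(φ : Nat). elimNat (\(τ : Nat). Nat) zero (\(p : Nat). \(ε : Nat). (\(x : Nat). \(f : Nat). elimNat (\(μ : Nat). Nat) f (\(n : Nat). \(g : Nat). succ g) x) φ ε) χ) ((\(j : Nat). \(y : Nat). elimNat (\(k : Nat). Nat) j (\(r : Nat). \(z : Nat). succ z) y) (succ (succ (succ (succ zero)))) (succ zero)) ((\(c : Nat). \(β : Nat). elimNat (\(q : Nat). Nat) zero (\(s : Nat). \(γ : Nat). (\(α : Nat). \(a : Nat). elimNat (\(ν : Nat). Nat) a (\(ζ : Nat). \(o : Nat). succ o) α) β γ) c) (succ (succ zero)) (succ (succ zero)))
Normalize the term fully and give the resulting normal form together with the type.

reduced normal form:
  succ (succ (succ (succ (succ (succ (succ (succ (succ (succ (succ (succ (succ (succ (succ (succ (succ (succ (succ (succ zero)))))))))))))))))))
the term's type:
  Nat
observation: 66 normal-order steps normalize the term, beginning with a beta-redex.


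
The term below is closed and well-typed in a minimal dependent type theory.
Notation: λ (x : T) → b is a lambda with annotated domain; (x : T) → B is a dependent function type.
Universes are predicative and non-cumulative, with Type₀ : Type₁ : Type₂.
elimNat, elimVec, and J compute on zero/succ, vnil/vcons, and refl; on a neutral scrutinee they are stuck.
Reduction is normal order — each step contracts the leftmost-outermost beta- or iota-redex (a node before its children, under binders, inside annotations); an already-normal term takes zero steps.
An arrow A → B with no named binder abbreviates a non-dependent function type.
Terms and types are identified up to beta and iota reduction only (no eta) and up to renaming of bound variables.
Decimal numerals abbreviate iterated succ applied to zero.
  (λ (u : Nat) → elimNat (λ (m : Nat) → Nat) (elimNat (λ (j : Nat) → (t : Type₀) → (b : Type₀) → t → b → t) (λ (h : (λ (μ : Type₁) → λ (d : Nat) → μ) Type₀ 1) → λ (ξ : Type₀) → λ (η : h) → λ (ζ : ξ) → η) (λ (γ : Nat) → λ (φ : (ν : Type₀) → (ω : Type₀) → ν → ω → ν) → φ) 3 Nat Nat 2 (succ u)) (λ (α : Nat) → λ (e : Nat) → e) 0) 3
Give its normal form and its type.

resulting normal form:
  2
the term's type:
  Nat


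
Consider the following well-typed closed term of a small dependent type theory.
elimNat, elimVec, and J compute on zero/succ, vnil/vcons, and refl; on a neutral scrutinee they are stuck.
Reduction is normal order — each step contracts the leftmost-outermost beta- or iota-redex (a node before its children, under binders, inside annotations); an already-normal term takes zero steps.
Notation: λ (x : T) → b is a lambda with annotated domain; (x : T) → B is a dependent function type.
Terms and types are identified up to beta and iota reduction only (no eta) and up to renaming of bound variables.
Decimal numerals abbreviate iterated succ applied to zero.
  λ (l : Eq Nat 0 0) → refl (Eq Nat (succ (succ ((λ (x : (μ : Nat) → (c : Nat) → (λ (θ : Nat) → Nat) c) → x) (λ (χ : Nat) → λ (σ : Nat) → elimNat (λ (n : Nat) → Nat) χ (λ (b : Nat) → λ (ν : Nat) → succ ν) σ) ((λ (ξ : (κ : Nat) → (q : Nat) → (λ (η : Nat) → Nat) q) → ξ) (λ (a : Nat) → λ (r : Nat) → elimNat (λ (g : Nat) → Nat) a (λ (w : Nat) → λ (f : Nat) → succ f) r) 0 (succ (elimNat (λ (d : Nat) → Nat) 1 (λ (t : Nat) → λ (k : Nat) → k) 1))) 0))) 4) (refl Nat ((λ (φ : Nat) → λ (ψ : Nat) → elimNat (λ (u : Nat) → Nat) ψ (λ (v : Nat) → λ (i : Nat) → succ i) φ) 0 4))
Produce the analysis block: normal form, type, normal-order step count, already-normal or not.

resulting normal form:
  λ (l : Eq Nat 0 0) → refl (Eq Nat 4 4) (refl Nat 4)
the term's type:
  (l : Eq Nat 0 0) → Eq (Eq Nat 4 4) (refl Nat 4) (refl Nat 4)
reduction steps (normal order): 21
started in normal form: no
first contracted redex: a beta-redex


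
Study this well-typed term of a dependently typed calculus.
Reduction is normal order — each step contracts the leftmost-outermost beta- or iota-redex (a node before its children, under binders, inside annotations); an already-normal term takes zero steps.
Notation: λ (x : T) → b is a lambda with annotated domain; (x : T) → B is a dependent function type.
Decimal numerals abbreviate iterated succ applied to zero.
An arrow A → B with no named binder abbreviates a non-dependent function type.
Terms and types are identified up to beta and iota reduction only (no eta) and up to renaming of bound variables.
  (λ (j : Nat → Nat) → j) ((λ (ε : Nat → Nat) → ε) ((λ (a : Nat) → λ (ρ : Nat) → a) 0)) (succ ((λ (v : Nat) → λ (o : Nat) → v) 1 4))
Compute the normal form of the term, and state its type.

reduced normal form:
  0
inferred type:
  Nat
observation: 4 normal-order steps normalize the term, beginning with a beta-redex.


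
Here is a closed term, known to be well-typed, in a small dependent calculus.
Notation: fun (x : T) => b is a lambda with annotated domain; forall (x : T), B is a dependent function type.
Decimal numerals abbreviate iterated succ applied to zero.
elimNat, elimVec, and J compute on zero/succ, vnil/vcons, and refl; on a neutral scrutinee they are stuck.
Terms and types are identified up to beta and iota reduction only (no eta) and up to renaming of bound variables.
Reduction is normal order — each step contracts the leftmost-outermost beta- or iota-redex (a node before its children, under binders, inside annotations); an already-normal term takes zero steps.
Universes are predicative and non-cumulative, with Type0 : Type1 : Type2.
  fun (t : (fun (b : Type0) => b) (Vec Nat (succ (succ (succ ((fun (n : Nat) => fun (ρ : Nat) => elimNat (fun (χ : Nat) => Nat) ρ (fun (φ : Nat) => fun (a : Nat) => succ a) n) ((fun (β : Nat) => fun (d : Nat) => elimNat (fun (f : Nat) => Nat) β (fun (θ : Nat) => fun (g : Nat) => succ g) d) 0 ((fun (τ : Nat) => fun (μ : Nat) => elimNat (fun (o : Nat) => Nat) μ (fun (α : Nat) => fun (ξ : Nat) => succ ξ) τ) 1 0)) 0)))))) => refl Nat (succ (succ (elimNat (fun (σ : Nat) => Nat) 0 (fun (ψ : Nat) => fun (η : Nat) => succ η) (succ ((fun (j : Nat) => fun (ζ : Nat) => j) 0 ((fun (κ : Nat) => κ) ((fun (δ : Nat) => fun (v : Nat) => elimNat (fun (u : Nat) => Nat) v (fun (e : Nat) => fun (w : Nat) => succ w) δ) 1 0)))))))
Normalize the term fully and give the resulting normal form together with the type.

resulting normal form:
  fun (t : Vec Nat 4) => refl Nat 3
the term's type:
  forall (t : Vec Nat 4), Eq Nat 3 3
observation: contracting a beta-redex first, the term normalizes in 25 steps.


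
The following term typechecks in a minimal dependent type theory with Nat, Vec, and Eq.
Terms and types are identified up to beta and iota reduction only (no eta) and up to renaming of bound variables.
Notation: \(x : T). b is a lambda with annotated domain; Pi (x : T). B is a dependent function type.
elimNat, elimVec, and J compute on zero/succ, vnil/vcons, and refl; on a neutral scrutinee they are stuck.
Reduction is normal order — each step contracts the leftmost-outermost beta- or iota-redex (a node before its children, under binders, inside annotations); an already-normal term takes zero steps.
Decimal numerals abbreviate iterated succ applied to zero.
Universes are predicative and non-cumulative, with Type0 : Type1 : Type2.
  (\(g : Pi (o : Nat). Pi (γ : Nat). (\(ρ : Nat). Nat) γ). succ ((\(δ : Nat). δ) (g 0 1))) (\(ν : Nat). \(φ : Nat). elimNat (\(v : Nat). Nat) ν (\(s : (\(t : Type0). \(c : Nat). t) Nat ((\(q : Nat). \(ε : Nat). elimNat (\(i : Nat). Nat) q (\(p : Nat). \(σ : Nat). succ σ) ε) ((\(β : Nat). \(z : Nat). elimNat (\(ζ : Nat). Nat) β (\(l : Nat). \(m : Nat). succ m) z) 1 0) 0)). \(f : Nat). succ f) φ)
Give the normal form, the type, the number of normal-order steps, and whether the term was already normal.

reduced normal form:
  2
type:
  Nat
reduction steps (normal order): 8
started in normal form: no
first contracted redex: a beta-redex


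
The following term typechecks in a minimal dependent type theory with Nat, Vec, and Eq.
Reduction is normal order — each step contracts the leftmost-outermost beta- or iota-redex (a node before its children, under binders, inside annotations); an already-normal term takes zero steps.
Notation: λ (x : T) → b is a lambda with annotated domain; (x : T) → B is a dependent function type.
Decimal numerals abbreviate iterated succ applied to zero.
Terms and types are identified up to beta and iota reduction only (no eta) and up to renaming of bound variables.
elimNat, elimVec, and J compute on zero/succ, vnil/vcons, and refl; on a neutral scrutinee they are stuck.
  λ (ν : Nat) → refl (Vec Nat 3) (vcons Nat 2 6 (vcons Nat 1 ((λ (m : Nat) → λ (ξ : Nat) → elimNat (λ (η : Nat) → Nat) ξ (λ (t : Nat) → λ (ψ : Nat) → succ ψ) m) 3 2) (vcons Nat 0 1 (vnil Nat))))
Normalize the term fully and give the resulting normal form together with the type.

normal form:
  λ (ν : Nat) → refl (Vec Nat 3) (vcons Nat 2 6 (vcons Nat 1 5 (vcons Nat 0 1 (vnil Nat))))
the term's type:
  (ν : Nat) → Eq (Vec Nat 3) (vcons Nat 2 6 (vcons Nat 1 5 (vcons Nat 0 1 (vnil Nat)))) (vcons Nat 2 6 (vcons Nat 1 5 (vcons Nat 0 1 (vnil Nat))))
observation: normalization takes exactly 12 steps under the normal-order strategy.
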